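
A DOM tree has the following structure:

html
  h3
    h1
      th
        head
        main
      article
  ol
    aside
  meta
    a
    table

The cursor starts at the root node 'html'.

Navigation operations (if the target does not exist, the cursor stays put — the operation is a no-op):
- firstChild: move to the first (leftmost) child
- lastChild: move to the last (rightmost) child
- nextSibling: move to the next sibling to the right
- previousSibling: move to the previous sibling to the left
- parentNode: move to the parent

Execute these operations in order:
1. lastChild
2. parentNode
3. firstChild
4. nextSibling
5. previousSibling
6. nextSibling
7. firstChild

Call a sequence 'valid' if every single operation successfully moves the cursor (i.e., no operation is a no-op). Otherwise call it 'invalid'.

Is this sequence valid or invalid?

Answer: valid

Derivation:
After 1 (lastChild): meta
After 2 (parentNode): html
After 3 (firstChild): h3
After 4 (nextSibling): ol
After 5 (previousSibling): h3
After 6 (nextSibling): ol
After 7 (firstChild): aside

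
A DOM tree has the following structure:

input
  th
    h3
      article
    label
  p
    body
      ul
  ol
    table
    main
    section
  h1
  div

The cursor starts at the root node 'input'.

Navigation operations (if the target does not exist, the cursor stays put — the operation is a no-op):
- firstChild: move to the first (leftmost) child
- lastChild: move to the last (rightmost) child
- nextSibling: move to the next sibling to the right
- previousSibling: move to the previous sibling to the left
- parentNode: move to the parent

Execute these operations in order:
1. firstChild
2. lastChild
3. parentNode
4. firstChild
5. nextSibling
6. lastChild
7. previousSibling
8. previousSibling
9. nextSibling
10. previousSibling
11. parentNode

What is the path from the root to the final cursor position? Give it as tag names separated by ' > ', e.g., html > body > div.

Answer: input > th

Derivation:
After 1 (firstChild): th
After 2 (lastChild): label
After 3 (parentNode): th
After 4 (firstChild): h3
After 5 (nextSibling): label
After 6 (lastChild): label (no-op, stayed)
After 7 (previousSibling): h3
After 8 (previousSibling): h3 (no-op, stayed)
After 9 (nextSibling): label
After 10 (previousSibling): h3
After 11 (parentNode): th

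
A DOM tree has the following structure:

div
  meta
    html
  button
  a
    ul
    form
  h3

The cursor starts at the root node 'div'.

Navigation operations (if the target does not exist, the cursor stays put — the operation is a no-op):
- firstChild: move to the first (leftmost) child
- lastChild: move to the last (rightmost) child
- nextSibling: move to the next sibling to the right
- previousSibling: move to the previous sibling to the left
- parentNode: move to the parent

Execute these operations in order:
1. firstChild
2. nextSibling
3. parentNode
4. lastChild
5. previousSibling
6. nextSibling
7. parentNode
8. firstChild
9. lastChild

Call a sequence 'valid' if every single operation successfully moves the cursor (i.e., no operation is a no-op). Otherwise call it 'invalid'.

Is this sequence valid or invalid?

After 1 (firstChild): meta
After 2 (nextSibling): button
After 3 (parentNode): div
After 4 (lastChild): h3
After 5 (previousSibling): a
After 6 (nextSibling): h3
After 7 (parentNode): div
After 8 (firstChild): meta
After 9 (lastChild): html

Answer: valid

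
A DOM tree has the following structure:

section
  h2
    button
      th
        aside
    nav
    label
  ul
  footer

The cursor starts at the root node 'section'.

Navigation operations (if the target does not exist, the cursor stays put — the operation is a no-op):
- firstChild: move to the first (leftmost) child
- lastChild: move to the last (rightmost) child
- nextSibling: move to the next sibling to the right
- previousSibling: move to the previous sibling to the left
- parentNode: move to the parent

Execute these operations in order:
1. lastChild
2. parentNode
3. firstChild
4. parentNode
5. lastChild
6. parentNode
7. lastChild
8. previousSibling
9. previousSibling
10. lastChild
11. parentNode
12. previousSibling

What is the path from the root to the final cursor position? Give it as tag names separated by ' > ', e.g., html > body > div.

Answer: section > h2

Derivation:
After 1 (lastChild): footer
After 2 (parentNode): section
After 3 (firstChild): h2
After 4 (parentNode): section
After 5 (lastChild): footer
After 6 (parentNode): section
After 7 (lastChild): footer
After 8 (previousSibling): ul
After 9 (previousSibling): h2
After 10 (lastChild): label
After 11 (parentNode): h2
After 12 (previousSibling): h2 (no-op, stayed)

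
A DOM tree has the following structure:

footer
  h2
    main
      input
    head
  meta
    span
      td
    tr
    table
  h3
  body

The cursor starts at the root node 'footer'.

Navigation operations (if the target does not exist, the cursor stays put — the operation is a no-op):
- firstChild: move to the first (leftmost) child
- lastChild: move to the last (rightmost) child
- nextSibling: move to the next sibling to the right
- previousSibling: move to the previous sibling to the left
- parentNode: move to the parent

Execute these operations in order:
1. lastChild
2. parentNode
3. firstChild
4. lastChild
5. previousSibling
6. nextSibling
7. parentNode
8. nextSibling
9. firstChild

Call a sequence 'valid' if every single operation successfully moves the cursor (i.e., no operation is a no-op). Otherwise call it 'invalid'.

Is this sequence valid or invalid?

After 1 (lastChild): body
After 2 (parentNode): footer
After 3 (firstChild): h2
After 4 (lastChild): head
After 5 (previousSibling): main
After 6 (nextSibling): head
After 7 (parentNode): h2
After 8 (nextSibling): meta
After 9 (firstChild): span

Answer: valid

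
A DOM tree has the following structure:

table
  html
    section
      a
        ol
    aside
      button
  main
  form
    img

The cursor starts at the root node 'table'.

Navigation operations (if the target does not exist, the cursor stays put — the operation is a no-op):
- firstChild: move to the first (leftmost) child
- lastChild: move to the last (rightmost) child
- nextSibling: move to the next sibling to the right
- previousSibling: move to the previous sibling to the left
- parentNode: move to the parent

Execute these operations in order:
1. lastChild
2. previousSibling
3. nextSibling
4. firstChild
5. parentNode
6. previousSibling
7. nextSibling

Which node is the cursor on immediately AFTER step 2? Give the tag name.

After 1 (lastChild): form
After 2 (previousSibling): main

Answer: main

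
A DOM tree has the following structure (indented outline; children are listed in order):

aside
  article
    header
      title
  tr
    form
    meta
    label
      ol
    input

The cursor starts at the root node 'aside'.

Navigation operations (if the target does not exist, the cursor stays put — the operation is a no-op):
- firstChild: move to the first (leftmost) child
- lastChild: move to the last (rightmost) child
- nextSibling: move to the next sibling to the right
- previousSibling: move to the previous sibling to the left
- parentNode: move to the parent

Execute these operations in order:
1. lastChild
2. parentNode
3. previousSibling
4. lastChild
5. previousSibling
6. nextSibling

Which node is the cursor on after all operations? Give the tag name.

After 1 (lastChild): tr
After 2 (parentNode): aside
After 3 (previousSibling): aside (no-op, stayed)
After 4 (lastChild): tr
After 5 (previousSibling): article
After 6 (nextSibling): tr

Answer: tr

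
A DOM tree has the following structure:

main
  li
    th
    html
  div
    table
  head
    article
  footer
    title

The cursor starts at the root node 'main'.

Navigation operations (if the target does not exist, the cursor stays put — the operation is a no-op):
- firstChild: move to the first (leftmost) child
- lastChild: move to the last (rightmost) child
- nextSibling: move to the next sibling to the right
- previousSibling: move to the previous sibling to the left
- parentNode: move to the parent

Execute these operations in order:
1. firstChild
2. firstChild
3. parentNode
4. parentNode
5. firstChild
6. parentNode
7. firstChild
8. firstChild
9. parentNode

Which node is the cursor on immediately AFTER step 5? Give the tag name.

Answer: li

Derivation:
After 1 (firstChild): li
After 2 (firstChild): th
After 3 (parentNode): li
After 4 (parentNode): main
After 5 (firstChild): li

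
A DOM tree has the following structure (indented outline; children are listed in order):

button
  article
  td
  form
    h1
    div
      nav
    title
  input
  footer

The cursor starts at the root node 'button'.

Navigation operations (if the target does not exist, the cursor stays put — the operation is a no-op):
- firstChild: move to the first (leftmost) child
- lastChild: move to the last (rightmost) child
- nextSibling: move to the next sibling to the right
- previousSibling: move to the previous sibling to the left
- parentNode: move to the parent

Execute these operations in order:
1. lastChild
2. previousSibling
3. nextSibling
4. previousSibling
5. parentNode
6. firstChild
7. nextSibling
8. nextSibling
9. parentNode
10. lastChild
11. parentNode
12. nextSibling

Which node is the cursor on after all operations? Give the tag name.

After 1 (lastChild): footer
After 2 (previousSibling): input
After 3 (nextSibling): footer
After 4 (previousSibling): input
After 5 (parentNode): button
After 6 (firstChild): article
After 7 (nextSibling): td
After 8 (nextSibling): form
After 9 (parentNode): button
After 10 (lastChild): footer
After 11 (parentNode): button
After 12 (nextSibling): button (no-op, stayed)

Answer: button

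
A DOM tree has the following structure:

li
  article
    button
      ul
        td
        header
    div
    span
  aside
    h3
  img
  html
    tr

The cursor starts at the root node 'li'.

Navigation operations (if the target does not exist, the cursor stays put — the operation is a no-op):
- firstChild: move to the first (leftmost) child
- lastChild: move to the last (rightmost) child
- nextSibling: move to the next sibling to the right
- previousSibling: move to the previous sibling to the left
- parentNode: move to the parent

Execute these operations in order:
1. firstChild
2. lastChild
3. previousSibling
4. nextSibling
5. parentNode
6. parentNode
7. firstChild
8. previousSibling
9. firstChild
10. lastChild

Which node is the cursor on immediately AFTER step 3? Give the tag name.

After 1 (firstChild): article
After 2 (lastChild): span
After 3 (previousSibling): div

Answer: div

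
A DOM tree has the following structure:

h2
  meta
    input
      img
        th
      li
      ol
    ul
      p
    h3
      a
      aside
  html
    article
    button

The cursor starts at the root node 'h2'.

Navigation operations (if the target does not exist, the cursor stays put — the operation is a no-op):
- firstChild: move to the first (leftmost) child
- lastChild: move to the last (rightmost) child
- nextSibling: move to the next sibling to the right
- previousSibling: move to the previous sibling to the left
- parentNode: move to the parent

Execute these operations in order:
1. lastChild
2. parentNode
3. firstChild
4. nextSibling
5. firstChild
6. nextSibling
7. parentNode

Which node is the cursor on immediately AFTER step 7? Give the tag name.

Answer: html

Derivation:
After 1 (lastChild): html
After 2 (parentNode): h2
After 3 (firstChild): meta
After 4 (nextSibling): html
After 5 (firstChild): article
After 6 (nextSibling): button
After 7 (parentNode): html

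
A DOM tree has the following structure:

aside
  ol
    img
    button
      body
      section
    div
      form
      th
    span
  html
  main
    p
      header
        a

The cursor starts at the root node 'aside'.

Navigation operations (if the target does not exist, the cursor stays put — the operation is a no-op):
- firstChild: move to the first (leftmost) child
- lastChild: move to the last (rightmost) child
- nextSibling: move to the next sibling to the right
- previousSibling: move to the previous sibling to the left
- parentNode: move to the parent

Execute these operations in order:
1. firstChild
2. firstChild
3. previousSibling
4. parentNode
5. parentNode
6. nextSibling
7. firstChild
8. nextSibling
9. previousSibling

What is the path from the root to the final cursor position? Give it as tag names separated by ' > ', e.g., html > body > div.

After 1 (firstChild): ol
After 2 (firstChild): img
After 3 (previousSibling): img (no-op, stayed)
After 4 (parentNode): ol
After 5 (parentNode): aside
After 6 (nextSibling): aside (no-op, stayed)
After 7 (firstChild): ol
After 8 (nextSibling): html
After 9 (previousSibling): ol

Answer: aside > ol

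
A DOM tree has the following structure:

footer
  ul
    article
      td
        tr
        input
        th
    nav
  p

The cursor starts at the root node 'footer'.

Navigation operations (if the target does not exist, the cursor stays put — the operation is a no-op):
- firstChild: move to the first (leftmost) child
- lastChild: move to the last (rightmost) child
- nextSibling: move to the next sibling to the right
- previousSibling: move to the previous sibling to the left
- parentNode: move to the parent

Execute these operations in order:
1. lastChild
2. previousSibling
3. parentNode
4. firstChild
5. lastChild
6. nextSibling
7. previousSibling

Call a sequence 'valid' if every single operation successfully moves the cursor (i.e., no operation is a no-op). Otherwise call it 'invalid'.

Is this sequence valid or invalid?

Answer: invalid

Derivation:
After 1 (lastChild): p
After 2 (previousSibling): ul
After 3 (parentNode): footer
After 4 (firstChild): ul
After 5 (lastChild): nav
After 6 (nextSibling): nav (no-op, stayed)
After 7 (previousSibling): article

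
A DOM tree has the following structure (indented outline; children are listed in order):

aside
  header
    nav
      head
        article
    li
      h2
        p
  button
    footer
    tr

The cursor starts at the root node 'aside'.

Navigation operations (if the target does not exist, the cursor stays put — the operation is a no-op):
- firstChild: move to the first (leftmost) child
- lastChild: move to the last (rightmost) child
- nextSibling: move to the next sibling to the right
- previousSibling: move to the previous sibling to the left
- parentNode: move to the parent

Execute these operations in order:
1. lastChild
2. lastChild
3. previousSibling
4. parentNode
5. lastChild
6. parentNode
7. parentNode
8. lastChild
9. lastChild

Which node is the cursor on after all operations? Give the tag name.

Answer: tr

Derivation:
After 1 (lastChild): button
After 2 (lastChild): tr
After 3 (previousSibling): footer
After 4 (parentNode): button
After 5 (lastChild): tr
After 6 (parentNode): button
After 7 (parentNode): aside
After 8 (lastChild): button
After 9 (lastChild): tr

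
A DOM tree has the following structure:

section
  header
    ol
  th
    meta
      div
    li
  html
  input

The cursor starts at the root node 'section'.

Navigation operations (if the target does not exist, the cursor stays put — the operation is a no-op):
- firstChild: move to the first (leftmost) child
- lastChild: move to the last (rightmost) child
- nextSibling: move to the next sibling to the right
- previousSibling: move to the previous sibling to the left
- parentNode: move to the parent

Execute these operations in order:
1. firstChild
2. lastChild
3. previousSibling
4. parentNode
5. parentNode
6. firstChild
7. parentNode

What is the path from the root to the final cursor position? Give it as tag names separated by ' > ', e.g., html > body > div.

Answer: section

Derivation:
After 1 (firstChild): header
After 2 (lastChild): ol
After 3 (previousSibling): ol (no-op, stayed)
After 4 (parentNode): header
After 5 (parentNode): section
After 6 (firstChild): header
After 7 (parentNode): section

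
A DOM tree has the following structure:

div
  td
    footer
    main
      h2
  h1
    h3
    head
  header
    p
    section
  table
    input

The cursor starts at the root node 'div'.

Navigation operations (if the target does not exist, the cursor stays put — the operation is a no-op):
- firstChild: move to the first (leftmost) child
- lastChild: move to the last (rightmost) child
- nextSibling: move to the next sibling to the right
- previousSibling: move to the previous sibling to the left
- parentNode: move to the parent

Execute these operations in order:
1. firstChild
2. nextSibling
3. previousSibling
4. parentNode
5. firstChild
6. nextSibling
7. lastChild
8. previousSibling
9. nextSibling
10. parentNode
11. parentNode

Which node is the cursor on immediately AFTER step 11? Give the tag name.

After 1 (firstChild): td
After 2 (nextSibling): h1
After 3 (previousSibling): td
After 4 (parentNode): div
After 5 (firstChild): td
After 6 (nextSibling): h1
After 7 (lastChild): head
After 8 (previousSibling): h3
After 9 (nextSibling): head
After 10 (parentNode): h1
After 11 (parentNode): div

Answer: div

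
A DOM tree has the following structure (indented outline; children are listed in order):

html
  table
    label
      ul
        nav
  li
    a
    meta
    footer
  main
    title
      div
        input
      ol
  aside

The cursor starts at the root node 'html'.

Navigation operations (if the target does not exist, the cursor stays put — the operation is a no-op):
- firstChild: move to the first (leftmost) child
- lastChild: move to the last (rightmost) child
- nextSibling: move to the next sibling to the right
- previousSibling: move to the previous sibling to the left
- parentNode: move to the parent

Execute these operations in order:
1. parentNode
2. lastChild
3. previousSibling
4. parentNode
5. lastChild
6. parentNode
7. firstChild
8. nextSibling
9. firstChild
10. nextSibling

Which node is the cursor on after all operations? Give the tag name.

After 1 (parentNode): html (no-op, stayed)
After 2 (lastChild): aside
After 3 (previousSibling): main
After 4 (parentNode): html
After 5 (lastChild): aside
After 6 (parentNode): html
After 7 (firstChild): table
After 8 (nextSibling): li
After 9 (firstChild): a
After 10 (nextSibling): meta

Answer: meta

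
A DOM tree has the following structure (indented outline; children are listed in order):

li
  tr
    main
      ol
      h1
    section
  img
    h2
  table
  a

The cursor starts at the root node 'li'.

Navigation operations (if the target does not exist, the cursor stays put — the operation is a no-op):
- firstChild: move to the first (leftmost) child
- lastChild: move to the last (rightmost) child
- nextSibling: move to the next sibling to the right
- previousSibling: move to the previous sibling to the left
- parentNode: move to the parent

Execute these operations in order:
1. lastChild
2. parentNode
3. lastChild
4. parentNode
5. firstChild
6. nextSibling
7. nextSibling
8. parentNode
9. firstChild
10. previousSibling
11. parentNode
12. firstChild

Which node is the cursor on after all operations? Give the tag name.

After 1 (lastChild): a
After 2 (parentNode): li
After 3 (lastChild): a
After 4 (parentNode): li
After 5 (firstChild): tr
After 6 (nextSibling): img
After 7 (nextSibling): table
After 8 (parentNode): li
After 9 (firstChild): tr
After 10 (previousSibling): tr (no-op, stayed)
After 11 (parentNode): li
After 12 (firstChild): tr

Answer: tr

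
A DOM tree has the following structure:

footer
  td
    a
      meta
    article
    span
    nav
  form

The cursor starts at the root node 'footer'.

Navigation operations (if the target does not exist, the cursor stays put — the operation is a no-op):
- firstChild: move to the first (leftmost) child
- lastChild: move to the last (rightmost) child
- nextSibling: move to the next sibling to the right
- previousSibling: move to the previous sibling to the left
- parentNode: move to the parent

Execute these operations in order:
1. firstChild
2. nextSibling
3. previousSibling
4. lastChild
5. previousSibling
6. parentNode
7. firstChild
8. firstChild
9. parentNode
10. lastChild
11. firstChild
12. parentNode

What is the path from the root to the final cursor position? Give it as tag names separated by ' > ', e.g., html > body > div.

After 1 (firstChild): td
After 2 (nextSibling): form
After 3 (previousSibling): td
After 4 (lastChild): nav
After 5 (previousSibling): span
After 6 (parentNode): td
After 7 (firstChild): a
After 8 (firstChild): meta
After 9 (parentNode): a
After 10 (lastChild): meta
After 11 (firstChild): meta (no-op, stayed)
After 12 (parentNode): a

Answer: footer > td > a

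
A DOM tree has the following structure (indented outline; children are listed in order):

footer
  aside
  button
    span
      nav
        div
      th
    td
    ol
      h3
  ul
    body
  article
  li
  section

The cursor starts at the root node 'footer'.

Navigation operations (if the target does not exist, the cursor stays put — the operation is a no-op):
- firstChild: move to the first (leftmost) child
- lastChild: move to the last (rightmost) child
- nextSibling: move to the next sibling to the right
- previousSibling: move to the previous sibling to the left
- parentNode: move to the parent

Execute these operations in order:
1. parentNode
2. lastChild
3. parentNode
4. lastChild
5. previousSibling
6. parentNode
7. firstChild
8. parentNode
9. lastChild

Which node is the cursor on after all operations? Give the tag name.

After 1 (parentNode): footer (no-op, stayed)
After 2 (lastChild): section
After 3 (parentNode): footer
After 4 (lastChild): section
After 5 (previousSibling): li
After 6 (parentNode): footer
After 7 (firstChild): aside
After 8 (parentNode): footer
After 9 (lastChild): section

Answer: section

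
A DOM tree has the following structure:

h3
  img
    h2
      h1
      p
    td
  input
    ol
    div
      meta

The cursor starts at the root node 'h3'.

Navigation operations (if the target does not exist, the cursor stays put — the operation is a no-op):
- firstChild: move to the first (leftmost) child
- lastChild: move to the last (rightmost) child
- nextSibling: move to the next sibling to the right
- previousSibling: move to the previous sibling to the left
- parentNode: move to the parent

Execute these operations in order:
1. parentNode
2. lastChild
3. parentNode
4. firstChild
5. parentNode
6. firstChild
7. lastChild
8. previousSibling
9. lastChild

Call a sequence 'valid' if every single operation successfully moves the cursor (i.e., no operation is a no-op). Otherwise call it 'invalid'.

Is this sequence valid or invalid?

Answer: invalid

Derivation:
After 1 (parentNode): h3 (no-op, stayed)
After 2 (lastChild): input
After 3 (parentNode): h3
After 4 (firstChild): img
After 5 (parentNode): h3
After 6 (firstChild): img
After 7 (lastChild): td
After 8 (previousSibling): h2
After 9 (lastChild): p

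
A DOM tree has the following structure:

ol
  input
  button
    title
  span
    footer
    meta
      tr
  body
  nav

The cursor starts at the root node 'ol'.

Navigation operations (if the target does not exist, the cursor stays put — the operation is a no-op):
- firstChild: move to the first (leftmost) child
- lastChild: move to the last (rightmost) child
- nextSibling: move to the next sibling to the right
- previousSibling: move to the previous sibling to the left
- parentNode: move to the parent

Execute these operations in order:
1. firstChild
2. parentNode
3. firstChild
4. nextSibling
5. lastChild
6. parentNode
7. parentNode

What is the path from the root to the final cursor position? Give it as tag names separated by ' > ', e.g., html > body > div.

Answer: ol

Derivation:
After 1 (firstChild): input
After 2 (parentNode): ol
After 3 (firstChild): input
After 4 (nextSibling): button
After 5 (lastChild): title
After 6 (parentNode): button
After 7 (parentNode): ol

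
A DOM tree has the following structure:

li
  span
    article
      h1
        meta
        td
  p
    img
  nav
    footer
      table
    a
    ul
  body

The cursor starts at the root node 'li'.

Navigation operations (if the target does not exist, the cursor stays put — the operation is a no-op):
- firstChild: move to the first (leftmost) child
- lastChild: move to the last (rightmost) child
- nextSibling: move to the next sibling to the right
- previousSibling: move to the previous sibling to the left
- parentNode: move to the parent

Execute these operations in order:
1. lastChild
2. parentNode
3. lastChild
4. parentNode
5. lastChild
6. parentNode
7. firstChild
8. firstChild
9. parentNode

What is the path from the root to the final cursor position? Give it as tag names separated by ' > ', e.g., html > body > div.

After 1 (lastChild): body
After 2 (parentNode): li
After 3 (lastChild): body
After 4 (parentNode): li
After 5 (lastChild): body
After 6 (parentNode): li
After 7 (firstChild): span
After 8 (firstChild): article
After 9 (parentNode): span

Answer: li > span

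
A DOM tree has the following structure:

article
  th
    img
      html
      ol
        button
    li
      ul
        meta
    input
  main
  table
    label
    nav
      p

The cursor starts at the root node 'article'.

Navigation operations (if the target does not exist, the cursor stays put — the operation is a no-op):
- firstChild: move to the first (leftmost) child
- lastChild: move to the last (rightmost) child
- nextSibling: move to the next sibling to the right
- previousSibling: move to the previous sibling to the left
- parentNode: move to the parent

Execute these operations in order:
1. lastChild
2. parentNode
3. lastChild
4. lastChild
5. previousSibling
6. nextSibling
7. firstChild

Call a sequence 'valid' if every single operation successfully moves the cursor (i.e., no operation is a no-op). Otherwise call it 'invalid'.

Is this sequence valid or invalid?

Answer: valid

Derivation:
After 1 (lastChild): table
After 2 (parentNode): article
After 3 (lastChild): table
After 4 (lastChild): nav
After 5 (previousSibling): label
After 6 (nextSibling): nav
After 7 (firstChild): p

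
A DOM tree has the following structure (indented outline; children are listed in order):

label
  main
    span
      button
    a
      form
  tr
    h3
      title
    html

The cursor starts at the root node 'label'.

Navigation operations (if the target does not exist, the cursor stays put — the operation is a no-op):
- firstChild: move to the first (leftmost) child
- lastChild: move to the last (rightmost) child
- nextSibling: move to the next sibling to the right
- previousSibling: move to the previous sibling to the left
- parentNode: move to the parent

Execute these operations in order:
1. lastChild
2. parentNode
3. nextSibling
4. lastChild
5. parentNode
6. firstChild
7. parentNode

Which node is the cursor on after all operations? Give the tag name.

After 1 (lastChild): tr
After 2 (parentNode): label
After 3 (nextSibling): label (no-op, stayed)
After 4 (lastChild): tr
After 5 (parentNode): label
After 6 (firstChild): main
After 7 (parentNode): label

Answer: label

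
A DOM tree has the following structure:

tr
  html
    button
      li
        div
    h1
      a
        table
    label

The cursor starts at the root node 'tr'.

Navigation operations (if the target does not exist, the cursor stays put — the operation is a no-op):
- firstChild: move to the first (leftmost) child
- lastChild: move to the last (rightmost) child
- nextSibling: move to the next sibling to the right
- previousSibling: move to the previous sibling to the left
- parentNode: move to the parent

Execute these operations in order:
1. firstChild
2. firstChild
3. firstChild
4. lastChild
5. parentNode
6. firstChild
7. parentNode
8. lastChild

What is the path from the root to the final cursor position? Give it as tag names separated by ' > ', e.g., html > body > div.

Answer: tr > html > button > li > div

Derivation:
After 1 (firstChild): html
After 2 (firstChild): button
After 3 (firstChild): li
After 4 (lastChild): div
After 5 (parentNode): li
After 6 (firstChild): div
After 7 (parentNode): li
After 8 (lastChild): div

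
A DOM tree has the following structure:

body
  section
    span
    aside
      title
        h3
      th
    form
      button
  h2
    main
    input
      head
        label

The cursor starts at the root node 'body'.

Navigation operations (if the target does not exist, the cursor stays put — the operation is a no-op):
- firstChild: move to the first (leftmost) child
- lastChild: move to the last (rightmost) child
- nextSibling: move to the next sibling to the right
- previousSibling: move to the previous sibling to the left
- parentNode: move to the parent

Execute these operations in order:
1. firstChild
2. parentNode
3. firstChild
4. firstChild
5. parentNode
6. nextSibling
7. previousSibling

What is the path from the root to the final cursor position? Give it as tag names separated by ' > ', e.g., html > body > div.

After 1 (firstChild): section
After 2 (parentNode): body
After 3 (firstChild): section
After 4 (firstChild): span
After 5 (parentNode): section
After 6 (nextSibling): h2
After 7 (previousSibling): section

Answer: body > section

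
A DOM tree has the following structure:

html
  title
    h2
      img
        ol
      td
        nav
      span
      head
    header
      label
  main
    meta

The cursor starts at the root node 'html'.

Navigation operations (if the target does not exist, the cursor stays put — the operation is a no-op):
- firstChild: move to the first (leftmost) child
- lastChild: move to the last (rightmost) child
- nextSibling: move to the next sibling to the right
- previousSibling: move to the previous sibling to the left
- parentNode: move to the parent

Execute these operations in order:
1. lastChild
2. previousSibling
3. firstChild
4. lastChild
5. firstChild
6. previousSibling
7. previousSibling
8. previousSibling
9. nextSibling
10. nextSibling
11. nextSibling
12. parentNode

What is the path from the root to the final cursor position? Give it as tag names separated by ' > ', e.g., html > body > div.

Answer: html > title > h2

Derivation:
After 1 (lastChild): main
After 2 (previousSibling): title
After 3 (firstChild): h2
After 4 (lastChild): head
After 5 (firstChild): head (no-op, stayed)
After 6 (previousSibling): span
After 7 (previousSibling): td
After 8 (previousSibling): img
After 9 (nextSibling): td
After 10 (nextSibling): span
After 11 (nextSibling): head
After 12 (parentNode): h2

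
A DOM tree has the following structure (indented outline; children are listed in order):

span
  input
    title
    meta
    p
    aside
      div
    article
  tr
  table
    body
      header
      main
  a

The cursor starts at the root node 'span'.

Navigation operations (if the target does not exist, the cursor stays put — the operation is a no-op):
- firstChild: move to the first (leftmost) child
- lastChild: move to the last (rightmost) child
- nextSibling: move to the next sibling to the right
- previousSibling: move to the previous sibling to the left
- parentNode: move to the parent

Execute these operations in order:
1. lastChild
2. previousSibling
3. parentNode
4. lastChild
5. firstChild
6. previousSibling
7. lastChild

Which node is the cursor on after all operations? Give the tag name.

After 1 (lastChild): a
After 2 (previousSibling): table
After 3 (parentNode): span
After 4 (lastChild): a
After 5 (firstChild): a (no-op, stayed)
After 6 (previousSibling): table
After 7 (lastChild): body

Answer: body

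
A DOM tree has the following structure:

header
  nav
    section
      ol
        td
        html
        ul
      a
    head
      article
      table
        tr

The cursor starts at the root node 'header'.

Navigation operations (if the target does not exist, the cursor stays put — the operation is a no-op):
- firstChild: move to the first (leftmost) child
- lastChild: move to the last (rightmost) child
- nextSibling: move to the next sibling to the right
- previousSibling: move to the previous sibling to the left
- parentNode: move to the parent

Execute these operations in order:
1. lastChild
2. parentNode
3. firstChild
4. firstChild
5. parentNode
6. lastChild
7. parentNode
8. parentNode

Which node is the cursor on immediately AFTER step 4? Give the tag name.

After 1 (lastChild): nav
After 2 (parentNode): header
After 3 (firstChild): nav
After 4 (firstChild): section

Answer: section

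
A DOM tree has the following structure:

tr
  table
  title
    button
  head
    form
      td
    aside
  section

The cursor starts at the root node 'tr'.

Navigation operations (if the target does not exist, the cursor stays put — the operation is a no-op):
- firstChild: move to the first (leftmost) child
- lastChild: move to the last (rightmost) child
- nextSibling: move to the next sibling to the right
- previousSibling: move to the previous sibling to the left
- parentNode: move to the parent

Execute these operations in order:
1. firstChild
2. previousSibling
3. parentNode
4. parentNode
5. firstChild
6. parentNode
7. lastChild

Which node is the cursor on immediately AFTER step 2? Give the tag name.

After 1 (firstChild): table
After 2 (previousSibling): table (no-op, stayed)

Answer: table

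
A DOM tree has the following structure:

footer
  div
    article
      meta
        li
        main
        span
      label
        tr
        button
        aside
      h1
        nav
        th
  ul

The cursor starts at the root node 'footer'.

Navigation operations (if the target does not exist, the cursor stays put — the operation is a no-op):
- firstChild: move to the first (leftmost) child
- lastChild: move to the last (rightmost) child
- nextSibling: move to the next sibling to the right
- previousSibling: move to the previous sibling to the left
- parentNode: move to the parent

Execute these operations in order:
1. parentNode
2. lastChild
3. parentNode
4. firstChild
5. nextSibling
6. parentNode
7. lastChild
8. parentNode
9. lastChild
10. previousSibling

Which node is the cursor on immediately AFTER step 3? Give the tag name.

Answer: footer

Derivation:
After 1 (parentNode): footer (no-op, stayed)
After 2 (lastChild): ul
After 3 (parentNode): footer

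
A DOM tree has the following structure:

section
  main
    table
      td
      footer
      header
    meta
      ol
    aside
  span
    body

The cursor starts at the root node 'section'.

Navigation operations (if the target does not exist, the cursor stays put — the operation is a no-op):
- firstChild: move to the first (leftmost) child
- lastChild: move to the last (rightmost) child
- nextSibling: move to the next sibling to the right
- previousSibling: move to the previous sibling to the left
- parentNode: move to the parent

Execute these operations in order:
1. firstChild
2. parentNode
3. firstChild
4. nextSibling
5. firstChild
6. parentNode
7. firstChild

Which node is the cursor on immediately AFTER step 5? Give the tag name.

After 1 (firstChild): main
After 2 (parentNode): section
After 3 (firstChild): main
After 4 (nextSibling): span
After 5 (firstChild): body

Answer: body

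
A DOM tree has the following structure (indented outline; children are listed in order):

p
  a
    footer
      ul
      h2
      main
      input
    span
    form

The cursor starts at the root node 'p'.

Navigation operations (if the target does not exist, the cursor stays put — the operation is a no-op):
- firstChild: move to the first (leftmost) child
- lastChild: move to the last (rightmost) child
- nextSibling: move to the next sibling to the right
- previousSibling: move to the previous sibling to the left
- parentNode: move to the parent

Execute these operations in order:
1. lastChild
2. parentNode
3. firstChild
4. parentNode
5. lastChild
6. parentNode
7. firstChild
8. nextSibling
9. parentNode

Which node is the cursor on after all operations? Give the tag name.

After 1 (lastChild): a
After 2 (parentNode): p
After 3 (firstChild): a
After 4 (parentNode): p
After 5 (lastChild): a
After 6 (parentNode): p
After 7 (firstChild): a
After 8 (nextSibling): a (no-op, stayed)
After 9 (parentNode): p

Answer: p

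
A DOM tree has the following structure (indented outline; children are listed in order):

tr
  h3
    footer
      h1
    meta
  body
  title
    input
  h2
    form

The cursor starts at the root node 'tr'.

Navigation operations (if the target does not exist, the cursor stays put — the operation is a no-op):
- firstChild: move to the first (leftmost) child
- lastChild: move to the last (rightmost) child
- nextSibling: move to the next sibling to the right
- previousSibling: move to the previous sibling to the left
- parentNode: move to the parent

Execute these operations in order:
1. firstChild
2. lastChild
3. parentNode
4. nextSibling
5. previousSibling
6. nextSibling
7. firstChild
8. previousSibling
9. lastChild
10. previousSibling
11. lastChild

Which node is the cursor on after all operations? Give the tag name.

Answer: h1

Derivation:
After 1 (firstChild): h3
After 2 (lastChild): meta
After 3 (parentNode): h3
After 4 (nextSibling): body
After 5 (previousSibling): h3
After 6 (nextSibling): body
After 7 (firstChild): body (no-op, stayed)
After 8 (previousSibling): h3
After 9 (lastChild): meta
After 10 (previousSibling): footer
After 11 (lastChild): h1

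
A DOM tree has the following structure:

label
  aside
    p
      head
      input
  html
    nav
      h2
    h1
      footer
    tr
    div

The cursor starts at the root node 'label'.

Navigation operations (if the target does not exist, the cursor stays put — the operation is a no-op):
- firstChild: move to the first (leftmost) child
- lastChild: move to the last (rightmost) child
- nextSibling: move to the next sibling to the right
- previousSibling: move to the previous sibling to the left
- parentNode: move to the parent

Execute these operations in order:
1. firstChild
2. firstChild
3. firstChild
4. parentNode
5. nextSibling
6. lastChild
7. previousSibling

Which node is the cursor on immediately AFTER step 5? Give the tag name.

Answer: p

Derivation:
After 1 (firstChild): aside
After 2 (firstChild): p
After 3 (firstChild): head
After 4 (parentNode): p
After 5 (nextSibling): p (no-op, stayed)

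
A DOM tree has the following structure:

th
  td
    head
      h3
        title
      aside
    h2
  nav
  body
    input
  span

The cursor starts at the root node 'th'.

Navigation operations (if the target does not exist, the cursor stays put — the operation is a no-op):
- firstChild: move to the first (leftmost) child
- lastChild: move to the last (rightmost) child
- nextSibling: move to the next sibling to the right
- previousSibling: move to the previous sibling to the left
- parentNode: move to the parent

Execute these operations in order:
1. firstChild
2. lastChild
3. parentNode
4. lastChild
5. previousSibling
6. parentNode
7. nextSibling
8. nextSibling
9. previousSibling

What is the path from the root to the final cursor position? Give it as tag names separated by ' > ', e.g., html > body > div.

Answer: th > nav

Derivation:
After 1 (firstChild): td
After 2 (lastChild): h2
After 3 (parentNode): td
After 4 (lastChild): h2
After 5 (previousSibling): head
After 6 (parentNode): td
After 7 (nextSibling): nav
After 8 (nextSibling): body
After 9 (previousSibling): nav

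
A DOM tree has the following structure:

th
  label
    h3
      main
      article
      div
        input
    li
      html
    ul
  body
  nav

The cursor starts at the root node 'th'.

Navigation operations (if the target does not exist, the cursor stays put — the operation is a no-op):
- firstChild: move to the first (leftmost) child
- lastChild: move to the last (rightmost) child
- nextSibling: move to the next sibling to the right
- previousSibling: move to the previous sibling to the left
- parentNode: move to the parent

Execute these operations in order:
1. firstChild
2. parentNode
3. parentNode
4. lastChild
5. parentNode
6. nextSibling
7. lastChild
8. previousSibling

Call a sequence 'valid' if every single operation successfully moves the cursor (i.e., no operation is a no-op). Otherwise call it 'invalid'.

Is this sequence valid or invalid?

After 1 (firstChild): label
After 2 (parentNode): th
After 3 (parentNode): th (no-op, stayed)
After 4 (lastChild): nav
After 5 (parentNode): th
After 6 (nextSibling): th (no-op, stayed)
After 7 (lastChild): nav
After 8 (previousSibling): body

Answer: invalid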